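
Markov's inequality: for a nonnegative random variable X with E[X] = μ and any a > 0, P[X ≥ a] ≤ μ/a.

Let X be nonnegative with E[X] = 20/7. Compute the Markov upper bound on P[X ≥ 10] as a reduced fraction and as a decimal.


μ = E[X] = 20/7, a = 10.
Markov: P[X ≥ 10] ≤ μ/a = (20/7)/10 = 2/7.
Numerically: ≈ 0.285714.
(Since a = 10 > μ = 2.857143, the bound 2/7 is < 1 and informative.)

P[X ≥ 10] ≤ 2/7 ≈ 0.285714.


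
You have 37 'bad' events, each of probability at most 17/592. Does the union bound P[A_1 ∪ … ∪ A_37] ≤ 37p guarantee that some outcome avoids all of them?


Union bound: P[∪_{i=1}^{37} A_i] ≤ Σ_i P[A_i] ≤ 37·p = 37·(17/592) = 17/16.
Numerically: 17/16 ≈ 1.0625000.
Is 17/16 < 1? NO.
Since the bound 17/16 is ≥ 1, the union bound is uninformative here; it does NOT by itself certify existence.

37·p = 17/16 ≈ 1.0625000; existence NOT certified by the union bound.


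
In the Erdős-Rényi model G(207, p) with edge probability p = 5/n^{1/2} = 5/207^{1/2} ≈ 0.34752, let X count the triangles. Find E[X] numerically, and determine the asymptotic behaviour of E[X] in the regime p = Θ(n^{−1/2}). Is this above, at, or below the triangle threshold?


Number of potential triangles: C(207, 3) = 1456935.
Each occurs with probability p³ ≈ (0.34752)³ ≈ 4.1971500e-02.
By linearity: E[X] = C(207, 3)·p³ ≈ 1456935 · 4.1971500e-02 ≈ 61149.74796.
Since α = 1/2 < 1, p = c/n^{1/2} ≫ 1/n is above the triangle threshold p ~ 1/n. Asymptotically E[X] ~ (c³/6)·n^{3(1−α)} = (5³/6)·n^{1.5} → ∞; triangles are abundant w.h.p.

E[X] ≈ 61149.74796; in regime p = Θ(1/n^{1/2}) E[X] diverges (above the triangle threshold p ~ 1/n).


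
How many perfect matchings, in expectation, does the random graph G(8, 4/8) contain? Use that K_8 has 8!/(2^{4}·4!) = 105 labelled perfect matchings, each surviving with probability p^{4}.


K_8 has 8!/(2^{4}·4!) = 105 labelled perfect matchings.
For each such perfect matching H, let X_H = 1 if all 4 edges of H are present in G. Then P[X_H = 1] = p^{4} = (1/2)^{4} = 1/16.
By linearity: E[X] = Σ_H E[X_H] = 105 · p^{4} = 105 · 1/16 = 105/16.
Numerically: E[X] ≈ 6.562.

E[X] = 105 · (1/2)^{4} = 105/16 ≈ 6.562.


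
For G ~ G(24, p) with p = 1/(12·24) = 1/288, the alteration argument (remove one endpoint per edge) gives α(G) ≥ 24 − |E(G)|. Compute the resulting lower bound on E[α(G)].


E[|E(G)|] = C(24, 2)·p = 276 · (1/288) = 23/24.
E[α(G)] ≥ n − E[|E(G)|] = 24 − 23/24 = 553/24.
Numerically: ≈ 23.0417.
(This is only a lower bound; the true E[α(G)] may be larger.)

E[α(G)] ≥ 553/24 ≈ 23.0417.


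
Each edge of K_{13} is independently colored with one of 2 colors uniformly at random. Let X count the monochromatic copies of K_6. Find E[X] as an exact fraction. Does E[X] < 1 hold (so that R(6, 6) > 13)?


E[X] = C(13, 6) · 2^{1 − 15} = 1716 · 2^{−14} = 1716/16384.
As a reduced fraction: E[X] = 429/4096 ≈ 0.10474.
Is E[X] < 1? YES.
Since E[X] < 1, there exists a 2-coloring of K_{13} with no monochromatic K_6; hence R(6, 6) > 13.

E[X] = 429/4096 ≈ 0.10474; E[X] < 1, so R(6, 6) > 13.


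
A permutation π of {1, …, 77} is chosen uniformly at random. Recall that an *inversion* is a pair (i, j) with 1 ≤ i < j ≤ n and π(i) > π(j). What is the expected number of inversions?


Write X = Σ X_I over the C(77, 2) = 2926 pairs i < j, with X_I the indicator of one inversion.
There are 2926 indicators.
For each fixed pair i < j, the values π(i) and π(j) are two distinct elements of {1, …, 77} in uniformly random order; by symmetry P[π(i) > π(j)] = 1/2.
By linearity: E[X] = 2926 · (1/2) = C(77, 2) · (1/2) = 2926/2 = 1463 ≈ 1463.000000.

E[X] = 1463 = 1463.000000.


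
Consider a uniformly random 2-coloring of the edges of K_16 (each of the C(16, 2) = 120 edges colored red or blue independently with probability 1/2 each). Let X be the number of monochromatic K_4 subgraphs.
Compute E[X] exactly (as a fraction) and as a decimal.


Let X = Σ_S X_S over the C(16, 4) = 1820 subsets S of size 4, where X_S = 1 if the K_4 on S is monochromatic.
For a fixed S, the K_4 on S has C(4, 2) = 6 edges. P[all 6 edges red] = (1/2)^6, and likewise for blue, so P[monochromatic] = 2·(1/2)^6 = 2^{1 − 6} = 1/32.
By linearity of expectation: E[X] = C(16, 4) · 2^{1 − 6} = 1820 · 1/32 = 455/8.
Numerically: E[X] ≈ 56.875.

E[X] = C(16,4)·2^(1−C(4,2)) = 455/8 ≈ 56.875.


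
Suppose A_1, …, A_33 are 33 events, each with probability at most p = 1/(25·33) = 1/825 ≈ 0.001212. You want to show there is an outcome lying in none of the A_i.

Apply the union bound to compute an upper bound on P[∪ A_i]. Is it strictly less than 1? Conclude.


Union bound: P[∪_{i=1}^{33} A_i] ≤ Σ_i P[A_i] ≤ 33·p = 33·(1/825) = 1/25.
Numerically: 1/25 ≈ 0.040000.
Is 1/25 < 1? YES.
Since P[∪ A_i] ≤ 1/25 < 1, the complement has P[∩ A_i^c] ≥ 1 − 1/25 = 24/25 > 0, so some outcome avoids every A_i.

33·p = 1/25 ≈ 0.040000; existence CERTIFIED by the union bound.


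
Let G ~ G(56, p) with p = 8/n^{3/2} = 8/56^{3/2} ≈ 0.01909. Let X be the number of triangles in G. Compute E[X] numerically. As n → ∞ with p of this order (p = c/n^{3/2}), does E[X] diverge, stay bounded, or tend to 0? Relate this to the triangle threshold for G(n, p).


Number of potential triangles: C(56, 3) = 27720.
Each occurs with probability p³ ≈ (0.01909)³ ≈ 6.9570294e-06.
By linearity: E[X] = C(56, 3)·p³ ≈ 27720 · 6.9570294e-06 ≈ 0.19285.
Since α = 3/2 > 1, p = c/n^{3/2} = o(1/n) is below the triangle threshold p ~ 1/n. Asymptotically E[X] ~ (c³/6)·n^{3(1−α)} = (8³/6)·n^{-1.5} → 0, so by Markov's inequality G has no triangles w.h.p.

E[X] ≈ 0.19285; in regime p = Θ(1/n^{3/2}) E[X] tends to 0 (below the triangle threshold p ~ 1/n).


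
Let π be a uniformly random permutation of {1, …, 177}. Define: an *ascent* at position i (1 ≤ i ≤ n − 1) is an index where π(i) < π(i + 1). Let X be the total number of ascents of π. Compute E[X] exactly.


Write X = Σ X_I over i = 1, …, 176, with X_I the indicator of one ascent.
There are 176 indicators.
For each fixed i, the pair (π(i), π(i+1)) is a uniformly random ordered pair of distinct values from {1, …, 177}; by symmetry P[π(i) < π(i+1)] = 1/2.
By linearity: E[X] = 176 · (1/2) = (177 − 1) · (1/2) = 88 ≈ 88.0000.

E[X] = 88 = 88.0000.


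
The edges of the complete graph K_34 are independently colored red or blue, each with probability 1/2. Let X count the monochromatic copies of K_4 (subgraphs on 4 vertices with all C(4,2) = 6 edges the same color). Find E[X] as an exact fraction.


Let X = Σ_S X_S over the C(34, 4) = 46376 subsets S of size 4, where X_S = 1 if the K_4 on S is monochromatic.
For a fixed S, the K_4 on S has C(4, 2) = 6 edges. P[all 6 edges red] = (1/2)^6, and likewise for blue, so P[monochromatic] = 2·(1/2)^6 = 2^{1 − 6} = 1/32.
Summing: E[X] = C(34, 4) · 2^{1 − 6} = 46376 · 1/32 = 5797/4.
Numerically: E[X] ≈ 1449.250000.

E[X] = C(34,4)·2^(1−C(4,2)) = 5797/4 ≈ 1449.250000.


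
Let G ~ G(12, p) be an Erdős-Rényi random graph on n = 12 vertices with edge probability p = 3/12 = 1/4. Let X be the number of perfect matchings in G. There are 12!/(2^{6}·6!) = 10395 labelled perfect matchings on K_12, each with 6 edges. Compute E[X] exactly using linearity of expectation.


K_12 has 12!/(2^{6}·6!) = 10395 labelled perfect matchings.
For each such perfect matching H, let X_H = 1 if all 6 edges of H are present in G. Then P[X_H = 1] = p^{6} = (1/4)^{6} = 1/4096.
Summing the indicators: E[X] = Σ_H E[X_H] = 10395 · p^{6} = 10395 · 1/4096 = 10395/4096.
Numerically: E[X] ≈ 2.5378.

E[X] = 10395 · (1/4)^{6} = 10395/4096 ≈ 2.5378.


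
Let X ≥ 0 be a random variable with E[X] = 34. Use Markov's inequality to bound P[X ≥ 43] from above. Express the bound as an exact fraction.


μ = E[X] = 34, a = 43.
Markov: P[X ≥ 43] ≤ μ/a = (34)/43 = 34/43.
Numerically: ≈ 0.791.
(Since a = 43 > μ = 34.000, the bound 34/43 is < 1 and informative.)

P[X ≥ 43] ≤ 34/43 ≈ 0.791.


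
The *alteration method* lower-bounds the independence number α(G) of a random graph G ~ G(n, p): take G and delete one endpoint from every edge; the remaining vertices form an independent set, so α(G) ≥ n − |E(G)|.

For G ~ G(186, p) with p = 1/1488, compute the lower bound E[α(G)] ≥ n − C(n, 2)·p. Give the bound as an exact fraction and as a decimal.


E[|E(G)|] = C(186, 2)·p = 17205 · (1/1488) = 185/16.
E[α(G)] ≥ n − E[|E(G)|] = 186 − 185/16 = 2791/16.
Numerically: ≈ 174.438.
(This is only a lower bound; the true E[α(G)] may be larger.)

E[α(G)] ≥ 2791/16 ≈ 174.438.


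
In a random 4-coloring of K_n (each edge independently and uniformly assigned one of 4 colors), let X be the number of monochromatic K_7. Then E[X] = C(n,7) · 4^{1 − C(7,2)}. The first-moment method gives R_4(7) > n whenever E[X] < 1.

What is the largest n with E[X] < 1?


We need C(n, 7) · 4^{1 − 21} < 1, i.e. C(n, 7) < 4^{21 − 1} = 1099511627776.
Check values of n near the boundary:
  n = 174: C(174, 7) = 847879782984; 847879782984 < 1099511627776? YES
  n = 175: C(175, 7) = 883208107275; 883208107275 < 1099511627776? YES
  n = 176: C(176, 7) = 919790691600; 919790691600 < 1099511627776? YES
  n = 177: C(177, 7) = 957664425960; 957664425960 < 1099511627776? YES
  n = 178: C(178, 7) = 996867063280; 996867063280 < 1099511627776? YES
  n = 179: C(179, 7) = 1037437234460; 1037437234460 < 1099511627776? YES
  n = 180: C(180, 7) = 1079414463600; 1079414463600 < 1099511627776? YES
  n = 181: C(181, 7) = 1122839183400; 1122839183400 < 1099511627776? NO
  n = 182: C(182, 7) = 1167752750736; 1167752750736 < 1099511627776? NO
  n = 183: C(183, 7) = 1214197462413; 1214197462413 < 1099511627776? NO
The largest n with C(n, 7) < 1099511627776 is n = 180 (where E[X] = 67463403975/68719476736 ≈ 0.981722). Hence R_4(7) > 180, i.e. R_4(7) ≥ 181.

Largest n = 180; hence R_4(7) > 180.


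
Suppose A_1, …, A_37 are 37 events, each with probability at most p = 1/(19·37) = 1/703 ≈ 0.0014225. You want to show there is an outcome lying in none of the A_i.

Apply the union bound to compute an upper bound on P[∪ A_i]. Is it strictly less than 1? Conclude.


Union bound: P[∪_{i=1}^{37} A_i] ≤ Σ_i P[A_i] ≤ 37·p = 37·(1/703) = 1/19.
Numerically: 1/19 ≈ 0.0526316.
Is 1/19 < 1? YES.
Since P[∪ A_i] ≤ 1/19 < 1, the complement has P[∩ A_i^c] ≥ 1 − 1/19 = 18/19 > 0, so some outcome avoids every A_i.

37·p = 1/19 ≈ 0.0526316; existence CERTIFIED by the union bound.


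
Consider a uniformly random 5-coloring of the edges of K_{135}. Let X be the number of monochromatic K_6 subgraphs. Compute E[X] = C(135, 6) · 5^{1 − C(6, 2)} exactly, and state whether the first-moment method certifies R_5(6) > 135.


E[X] = C(135, 6) · 5^{1 − 15} = 7511839335 · 5^{−14} = 7511839335/6103515625.
As a reduced fraction: E[X] = 1502367867/1220703125 ≈ 1.231.
Is E[X] < 1? NO.
Since E[X] ≥ 1, the first-moment bound is inconclusive at n = 135; it does NOT by itself certify R_5(6) > 135.

E[X] = 1502367867/1220703125 ≈ 1.231; E[X] ≥ 1; first-moment method inconclusive here.


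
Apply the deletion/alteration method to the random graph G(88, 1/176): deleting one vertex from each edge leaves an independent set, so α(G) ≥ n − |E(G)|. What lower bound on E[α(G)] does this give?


E[|E(G)|] = C(88, 2)·p = 3828 · (1/176) = 87/4.
E[α(G)] ≥ n − E[|E(G)|] = 88 − 87/4 = 265/4.
Numerically: ≈ 66.2500.
(This is only a lower bound; the true E[α(G)] may be larger.)

E[α(G)] ≥ 265/4 ≈ 66.2500.


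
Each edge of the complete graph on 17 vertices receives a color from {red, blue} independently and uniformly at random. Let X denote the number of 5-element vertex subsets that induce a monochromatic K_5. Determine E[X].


Let X = Σ_S X_S over the C(17, 5) = 6188 subsets S of size 5, where X_S = 1 if the K_5 on S is monochromatic.
For a fixed S, the K_5 on S has C(5, 2) = 10 edges. P[all 10 edges red] = (1/2)^10, and likewise for blue, so P[monochromatic] = 2·(1/2)^10 = 2^{1 − 10} = 1/512.
By linearity of expectation: E[X] = C(17, 5) · 2^{1 − 10} = 6188 · 1/512 = 1547/128.
Numerically: E[X] ≈ 12.085938.

E[X] = C(17,5)·2^(1−C(5,2)) = 1547/128 ≈ 12.085938.


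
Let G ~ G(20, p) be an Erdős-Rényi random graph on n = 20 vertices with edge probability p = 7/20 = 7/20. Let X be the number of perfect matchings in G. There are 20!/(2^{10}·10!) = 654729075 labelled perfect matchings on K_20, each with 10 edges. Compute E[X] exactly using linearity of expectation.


K_20 has 20!/(2^{10}·10!) = 654729075 labelled perfect matchings.
For each such perfect matching H, let X_H = 1 if all 10 edges of H are present in G. Then P[X_H = 1] = p^{10} = (7/20)^{10} = 282475249/10240000000000.
Summing the indicators: E[X] = Σ_H E[X_H] = 654729075 · p^{10} = 654729075 · 282475249/10240000000000 = 7397790339526587/409600000000.
Numerically: E[X] ≈ 18061.

E[X] = 654729075 · (7/20)^{10} = 7397790339526587/409600000000 ≈ 18061.


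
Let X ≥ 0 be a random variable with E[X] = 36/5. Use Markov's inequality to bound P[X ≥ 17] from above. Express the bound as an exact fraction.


μ = E[X] = 36/5, a = 17.
Markov: P[X ≥ 17] ≤ μ/a = (36/5)/17 = 36/85.
Numerically: ≈ 0.424.
(Since a = 17 > μ = 7.200, the bound 36/85 is < 1 and informative.)

P[X ≥ 17] ≤ 36/85 ≈ 0.424.


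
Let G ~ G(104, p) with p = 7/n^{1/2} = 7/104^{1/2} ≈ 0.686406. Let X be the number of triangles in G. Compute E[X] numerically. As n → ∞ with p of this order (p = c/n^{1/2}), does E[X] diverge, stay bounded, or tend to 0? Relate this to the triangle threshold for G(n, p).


Number of potential triangles: C(104, 3) = 182104.
Each occurs with probability p³ ≈ (0.686406)³ ≈ 3.23403050e-01.
By linearity: E[X] = C(104, 3)·p³ ≈ 182104 · 3.23403050e-01 ≈ 58892.988976.
Since α = 1/2 < 1, p = c/n^{1/2} ≫ 1/n is above the triangle threshold p ~ 1/n. Asymptotically E[X] ~ (c³/6)·n^{3(1−α)} = (7³/6)·n^{1.5} → ∞; triangles are abundant w.h.p.

E[X] ≈ 58892.988976; in regime p = Θ(1/n^{1/2}) E[X] diverges (above the triangle threshold p ~ 1/n).


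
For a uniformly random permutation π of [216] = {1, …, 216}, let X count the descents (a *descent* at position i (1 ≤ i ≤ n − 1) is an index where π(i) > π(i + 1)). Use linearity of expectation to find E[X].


Write X = Σ X_I over i = 1, …, 215, with X_I the indicator of one descent.
There are 215 indicators.
For each fixed i, the pair (π(i), π(i+1)) is a uniformly random ordered pair of distinct values from {1, …, 216}; by symmetry P[π(i) > π(i+1)] = 1/2.
By linearity: E[X] = 215 · (1/2) = (216 − 1) · (1/2) = 215/2 ≈ 107.50000.

E[X] = 215/2 = 107.50000.


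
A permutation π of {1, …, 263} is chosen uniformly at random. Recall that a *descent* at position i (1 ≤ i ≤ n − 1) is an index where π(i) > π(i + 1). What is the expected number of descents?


Write X = Σ X_I over i = 1, …, 262, with X_I the indicator of one descent.
There are 262 indicators.
For each fixed i, the pair (π(i), π(i+1)) is a uniformly random ordered pair of distinct values from {1, …, 263}; by symmetry P[π(i) > π(i+1)] = 1/2.
By linearity: E[X] = 262 · (1/2) = (263 − 1) · (1/2) = 131 ≈ 131.00000.

E[X] = 131 = 131.00000.


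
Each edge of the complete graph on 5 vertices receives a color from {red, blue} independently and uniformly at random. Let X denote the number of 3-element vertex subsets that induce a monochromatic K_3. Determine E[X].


Let X = Σ_S X_S over the C(5, 3) = 10 subsets S of size 3, where X_S = 1 if the K_3 on S is monochromatic.
For a fixed S, the K_3 on S has C(3, 2) = 3 edges. P[all 3 edges red] = (1/2)^3, and likewise for blue, so P[monochromatic] = 2·(1/2)^3 = 2^{1 − 3} = 1/4.
By linearity: E[X] = C(5, 3) · 2^{1 − 3} = 10 · 1/4 = 5/2.
Numerically: E[X] ≈ 2.500.

E[X] = C(5,3)·2^(1−C(3,2)) = 5/2 ≈ 2.500.


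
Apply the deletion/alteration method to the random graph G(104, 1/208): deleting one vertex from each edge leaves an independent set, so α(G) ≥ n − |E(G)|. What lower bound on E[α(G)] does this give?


E[|E(G)|] = C(104, 2)·p = 5356 · (1/208) = 103/4.
E[α(G)] ≥ n − E[|E(G)|] = 104 − 103/4 = 313/4.
Numerically: ≈ 78.250.
(This is only a lower bound; the true E[α(G)] may be larger.)

E[α(G)] ≥ 313/4 ≈ 78.250.


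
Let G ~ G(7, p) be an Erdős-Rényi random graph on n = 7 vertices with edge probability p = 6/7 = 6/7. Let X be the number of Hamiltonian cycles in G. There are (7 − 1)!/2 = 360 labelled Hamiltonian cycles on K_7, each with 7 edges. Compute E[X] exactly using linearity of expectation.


K_7 has (7 − 1)!/2 = 360 labelled Hamiltonian cycles.
For each such Hamiltonian cycle H, let X_H = 1 if all 7 edges of H are present in G. Then P[X_H = 1] = p^{7} = (6/7)^{7} = 279936/823543.
By linearity: E[X] = Σ_H E[X_H] = 360 · p^{7} = 360 · 279936/823543 = 100776960/823543.
Numerically: E[X] ≈ 122.

E[X] = 360 · (6/7)^{7} = 100776960/823543 ≈ 122.


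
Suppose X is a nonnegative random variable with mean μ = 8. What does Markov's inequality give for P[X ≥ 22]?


μ = E[X] = 8, a = 22.
Markov: P[X ≥ 22] ≤ μ/a = (8)/22 = 4/11.
Numerically: ≈ 0.36364.
(Since a = 22 > μ = 8.00000, the bound 4/11 is < 1 and informative.)

P[X ≥ 22] ≤ 4/11 ≈ 0.36364.


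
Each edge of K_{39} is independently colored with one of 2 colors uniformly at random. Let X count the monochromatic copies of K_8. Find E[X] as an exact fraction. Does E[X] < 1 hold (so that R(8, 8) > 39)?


E[X] = C(39, 8) · 2^{1 − 28} = 61523748 · 2^{−27} = 61523748/134217728.
As a reduced fraction: E[X] = 15380937/33554432 ≈ 0.4583876.
Is E[X] < 1? YES.
Since E[X] < 1, there exists a 2-coloring of K_{39} with no monochromatic K_8; hence R(8, 8) > 39.

E[X] = 15380937/33554432 ≈ 0.4583876; E[X] < 1, so R(8, 8) > 39.


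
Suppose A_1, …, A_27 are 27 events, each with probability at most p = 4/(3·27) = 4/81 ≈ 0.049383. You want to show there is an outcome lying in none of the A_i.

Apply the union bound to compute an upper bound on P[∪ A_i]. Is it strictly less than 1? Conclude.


Union bound: P[∪_{i=1}^{27} A_i] ≤ Σ_i P[A_i] ≤ 27·p = 27·(4/81) = 4/3.
Numerically: 4/3 ≈ 1.333333.
Is 4/3 < 1? NO.
Since the bound 4/3 is ≥ 1, the union bound is uninformative here; it does NOT by itself certify existence.

27·p = 4/3 ≈ 1.333333; existence NOT certified by the union bound.


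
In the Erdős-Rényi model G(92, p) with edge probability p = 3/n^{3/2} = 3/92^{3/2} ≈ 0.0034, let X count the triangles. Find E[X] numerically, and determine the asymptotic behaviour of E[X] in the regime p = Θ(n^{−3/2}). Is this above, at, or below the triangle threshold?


Number of potential triangles: C(92, 3) = 125580.
Each occurs with probability p³ ≈ (0.0034)³ ≈ 3.929330e-08.
By linearity: E[X] = C(92, 3)·p³ ≈ 125580 · 3.929330e-08 ≈ 0.0049.
Since α = 3/2 > 1, p = c/n^{3/2} = o(1/n) is below the triangle threshold p ~ 1/n. Asymptotically E[X] ~ (c³/6)·n^{3(1−α)} = (3³/6)·n^{-1.5} → 0, so by Markov's inequality G has no triangles w.h.p.

E[X] ≈ 0.0049; in regime p = Θ(1/n^{3/2}) E[X] tends to 0 (below the triangle threshold p ~ 1/n).


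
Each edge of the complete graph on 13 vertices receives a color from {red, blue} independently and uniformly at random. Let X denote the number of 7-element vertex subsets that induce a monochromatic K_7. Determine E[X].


Let X = Σ_S X_S over the C(13, 7) = 1716 subsets S of size 7, where X_S = 1 if the K_7 on S is monochromatic.
For a fixed S, the K_7 on S has C(7, 2) = 21 edges. P[all 21 edges red] = (1/2)^21, and likewise for blue, so P[monochromatic] = 2·(1/2)^21 = 2^{1 − 21} = 1/1048576.
By linearity: E[X] = C(13, 7) · 2^{1 − 21} = 1716 · 1/1048576 = 429/262144.
Numerically: E[X] ≈ 0.002.

E[X] = C(13,7)·2^(1−C(7,2)) = 429/262144 ≈ 0.002.


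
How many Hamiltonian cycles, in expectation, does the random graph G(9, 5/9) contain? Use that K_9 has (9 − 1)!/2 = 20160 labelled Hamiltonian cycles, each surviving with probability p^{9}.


K_9 has (9 − 1)!/2 = 20160 labelled Hamiltonian cycles.
For each such Hamiltonian cycle H, let X_H = 1 if all 9 edges of H are present in G. Then P[X_H = 1] = p^{9} = (5/9)^{9} = 1953125/387420489.
Summing the indicators: E[X] = Σ_H E[X_H] = 20160 · p^{9} = 20160 · 1953125/387420489 = 4375000000/43046721.
Numerically: E[X] ≈ 101.63.

E[X] = 20160 · (5/9)^{9} = 4375000000/43046721 ≈ 101.63.


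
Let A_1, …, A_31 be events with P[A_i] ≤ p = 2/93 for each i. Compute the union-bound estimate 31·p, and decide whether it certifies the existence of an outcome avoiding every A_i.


Union bound: P[∪_{i=1}^{31} A_i] ≤ Σ_i P[A_i] ≤ 31·p = 31·(2/93) = 2/3.
Numerically: 2/3 ≈ 0.6667.
Is 2/3 < 1? YES.
Since P[∪ A_i] ≤ 2/3 < 1, the complement has P[∩ A_i^c] ≥ 1 − 2/3 = 1/3 > 0, so some outcome avoids every A_i.

31·p = 2/3 ≈ 0.6667; existence CERTIFIED by the union bound.


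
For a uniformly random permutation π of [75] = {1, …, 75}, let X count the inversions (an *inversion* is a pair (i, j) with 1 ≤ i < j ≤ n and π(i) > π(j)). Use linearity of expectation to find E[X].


Write X = Σ X_I over the C(75, 2) = 2775 pairs i < j, with X_I the indicator of one inversion.
There are 2775 indicators.
For each fixed pair i < j, the values π(i) and π(j) are two distinct elements of {1, …, 75} in uniformly random order; by symmetry P[π(i) > π(j)] = 1/2.
By linearity: E[X] = 2775 · (1/2) = C(75, 2) · (1/2) = 2775/2 = 2775/2 ≈ 1387.500000.

E[X] = 2775/2 = 1387.500000.


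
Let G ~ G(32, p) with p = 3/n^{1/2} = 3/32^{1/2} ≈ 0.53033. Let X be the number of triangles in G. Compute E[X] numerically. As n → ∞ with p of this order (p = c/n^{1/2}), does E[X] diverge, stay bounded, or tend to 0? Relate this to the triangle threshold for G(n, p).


Number of potential triangles: C(32, 3) = 4960.
Each occurs with probability p³ ≈ (0.53033)³ ≈ 1.49155337e-01.
By linearity: E[X] = C(32, 3)·p³ ≈ 4960 · 1.49155337e-01 ≈ 739.810470.
Since α = 1/2 < 1, p = c/n^{1/2} ≫ 1/n is above the triangle threshold p ~ 1/n. Asymptotically E[X] ~ (c³/6)·n^{3(1−α)} = (3³/6)·n^{1.5} → ∞; triangles are abundant w.h.p.

E[X] ≈ 739.810470; in regime p = Θ(1/n^{1/2}) E[X] diverges (above the triangle threshold p ~ 1/n).


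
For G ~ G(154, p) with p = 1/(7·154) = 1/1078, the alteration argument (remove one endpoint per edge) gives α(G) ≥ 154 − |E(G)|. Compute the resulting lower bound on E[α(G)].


E[|E(G)|] = C(154, 2)·p = 11781 · (1/1078) = 153/14.
E[α(G)] ≥ n − E[|E(G)|] = 154 − 153/14 = 2003/14.
Numerically: ≈ 143.071429.
(This is only a lower bound; the true E[α(G)] may be larger.)

E[α(G)] ≥ 2003/14 ≈ 143.071429.


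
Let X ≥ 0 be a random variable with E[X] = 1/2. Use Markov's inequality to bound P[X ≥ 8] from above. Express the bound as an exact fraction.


μ = E[X] = 1/2, a = 8.
Markov: P[X ≥ 8] ≤ μ/a = (1/2)/8 = 1/16.
Numerically: ≈ 0.062.
(Since a = 8 > μ = 0.500, the bound 1/16 is < 1 and informative.)

P[X ≥ 8] ≤ 1/16 ≈ 0.062.


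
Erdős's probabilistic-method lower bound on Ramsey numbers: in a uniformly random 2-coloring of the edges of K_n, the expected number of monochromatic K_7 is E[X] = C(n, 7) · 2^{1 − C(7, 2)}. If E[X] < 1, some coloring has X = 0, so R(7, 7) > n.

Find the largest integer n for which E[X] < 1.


We need C(n, 7) · 2^{1 − 21} < 1, i.e. C(n, 7) < 2^{21 − 1} = 1048576.
Check values of n near the boundary:
  n = 24: C(24, 7) = 346104; 346104 < 1048576? YES
  n = 25: C(25, 7) = 480700; 480700 < 1048576? YES
  n = 26: C(26, 7) = 657800; 657800 < 1048576? YES
  n = 27: C(27, 7) = 888030; 888030 < 1048576? YES
  n = 28: C(28, 7) = 1184040; 1184040 < 1048576? NO
  n = 29: C(29, 7) = 1560780; 1560780 < 1048576? NO
  n = 30: C(30, 7) = 2035800; 2035800 < 1048576? NO
The largest n with C(n, 7) < 1048576 is n = 27 (where E[X] = 444015/524288 ≈ 0.84689). Hence R(7, 7) > 27, i.e. R(7, 7) ≥ 28.

Largest n = 27; hence R(7, 7) > 27.


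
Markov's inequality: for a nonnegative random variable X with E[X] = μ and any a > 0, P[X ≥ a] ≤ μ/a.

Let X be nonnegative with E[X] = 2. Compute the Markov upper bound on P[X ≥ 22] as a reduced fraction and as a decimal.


μ = E[X] = 2, a = 22.
Markov: P[X ≥ 22] ≤ μ/a = (2)/22 = 1/11.
Numerically: ≈ 0.0909.
(Since a = 22 > μ = 2.0000, the bound 1/11 is < 1 and informative.)

P[X ≥ 22] ≤ 1/11 ≈ 0.0909.


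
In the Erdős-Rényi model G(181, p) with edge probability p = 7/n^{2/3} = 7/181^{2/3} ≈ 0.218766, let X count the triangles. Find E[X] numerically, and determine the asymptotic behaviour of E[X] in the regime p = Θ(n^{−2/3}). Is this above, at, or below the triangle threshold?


Number of potential triangles: C(181, 3) = 971970.
Each occurs with probability p³ ≈ (0.218766)³ ≈ 1.04697659e-02.
By linearity: E[X] = C(181, 3)·p³ ≈ 971970 · 1.04697659e-02 ≈ 10176.298343.
Since α = 2/3 < 1, p = c/n^{2/3} ≫ 1/n is above the triangle threshold p ~ 1/n. Asymptotically E[X] ~ (c³/6)·n^{3(1−α)} = (7³/6)·n^{1} → ∞; triangles are abundant w.h.p.

E[X] ≈ 10176.298343; in regime p = Θ(1/n^{2/3}) E[X] diverges (above the triangle threshold p ~ 1/n).


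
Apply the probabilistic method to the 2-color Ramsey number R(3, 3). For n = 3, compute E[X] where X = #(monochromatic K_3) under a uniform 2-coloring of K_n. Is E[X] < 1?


E[X] = C(3, 3) · 2^{1 − 3} = 1 · 2^{−2} = 1/4.
As a reduced fraction: E[X] = 1/4 ≈ 0.25000.
Is E[X] < 1? YES.
Since E[X] < 1, there exists a 2-coloring of K_{3} with no monochromatic K_3; hence R(3, 3) > 3.

E[X] = 1/4 ≈ 0.25000; E[X] < 1, so R(3, 3) > 3.


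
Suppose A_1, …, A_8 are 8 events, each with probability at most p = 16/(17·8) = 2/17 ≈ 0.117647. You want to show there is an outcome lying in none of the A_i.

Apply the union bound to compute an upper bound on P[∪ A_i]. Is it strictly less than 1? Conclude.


Union bound: P[∪_{i=1}^{8} A_i] ≤ Σ_i P[A_i] ≤ 8·p = 8·(2/17) = 16/17.
Numerically: 16/17 ≈ 0.941176.
Is 16/17 < 1? YES.
Since P[∪ A_i] ≤ 16/17 < 1, the complement has P[∩ A_i^c] ≥ 1 − 16/17 = 1/17 > 0, so some outcome avoids every A_i.

8·p = 16/17 ≈ 0.941176; existence CERTIFIED by the union bound.


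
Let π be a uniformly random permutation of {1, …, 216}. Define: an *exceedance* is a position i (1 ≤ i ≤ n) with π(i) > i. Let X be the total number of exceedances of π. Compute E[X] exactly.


Write X = Σ_{i=1}^{216} X_i, where X_i = 1_{π(i) > i}.
For each fixed i, π(i) is uniform over {1, …, 216} (marginal of a uniform permutation), so P[π(i) > i] = (n − i)/n. Summing: Σ_{i=1}^{216} (n − i)/n = (0 + 1 + … + 215)/216 = 216(216 − 1)/(2·216) = (216 − 1)/2.
Hence E[X] = Σ_{i=1}^{216} (216 − i)/216 = 215/2 ≈ 107.500.

E[X] = 215/2 = 107.500.


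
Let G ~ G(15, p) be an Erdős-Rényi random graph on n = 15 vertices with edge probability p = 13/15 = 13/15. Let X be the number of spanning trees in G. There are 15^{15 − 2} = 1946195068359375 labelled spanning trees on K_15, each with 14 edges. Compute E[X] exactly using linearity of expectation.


K_15 has 15^{15 − 2} = 1946195068359375 labelled spanning trees.
For each such spanning tree H, let X_H = 1 if all 14 edges of H are present in G. Then P[X_H = 1] = p^{14} = (13/15)^{14} = 3937376385699289/29192926025390625.
Summing the indicators: E[X] = Σ_H E[X_H] = 1946195068359375 · p^{14} = 1946195068359375 · 3937376385699289/29192926025390625 = 3937376385699289/15.
Numerically: E[X] ≈ 2.6249e+14.

E[X] = 1946195068359375 · (13/15)^{14} = 3937376385699289/15 ≈ 2.6249e+14.


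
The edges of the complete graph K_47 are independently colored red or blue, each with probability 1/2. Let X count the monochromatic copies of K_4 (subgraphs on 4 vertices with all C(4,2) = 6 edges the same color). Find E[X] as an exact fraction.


Let X = Σ_S X_S over the C(47, 4) = 178365 subsets S of size 4, where X_S = 1 if the K_4 on S is monochromatic.
For a fixed S, the K_4 on S has C(4, 2) = 6 edges. P[all 6 edges red] = (1/2)^6, and likewise for blue, so P[monochromatic] = 2·(1/2)^6 = 2^{1 − 6} = 1/32.
Summing: E[X] = C(47, 4) · 2^{1 − 6} = 178365 · 1/32 = 178365/32.
Numerically: E[X] ≈ 5573.906250.

E[X] = C(47,4)·2^(1−C(4,2)) = 178365/32 ≈ 5573.906250.


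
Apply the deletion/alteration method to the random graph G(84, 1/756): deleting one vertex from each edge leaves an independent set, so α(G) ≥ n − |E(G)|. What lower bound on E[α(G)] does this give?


E[|E(G)|] = C(84, 2)·p = 3486 · (1/756) = 83/18.
E[α(G)] ≥ n − E[|E(G)|] = 84 − 83/18 = 1429/18.
Numerically: ≈ 79.388889.
(This is only a lower bound; the true E[α(G)] may be larger.)

E[α(G)] ≥ 1429/18 ≈ 79.388889.


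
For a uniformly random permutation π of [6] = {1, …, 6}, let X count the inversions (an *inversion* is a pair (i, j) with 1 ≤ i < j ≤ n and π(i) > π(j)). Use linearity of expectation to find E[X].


Write X = Σ X_I over the C(6, 2) = 15 pairs i < j, with X_I the indicator of one inversion.
There are 15 indicators.
For each fixed pair i < j, the values π(i) and π(j) are two distinct elements of {1, …, 6} in uniformly random order; by symmetry P[π(i) > π(j)] = 1/2.
By linearity: E[X] = 15 · (1/2) = C(6, 2) · (1/2) = 15/2 = 15/2 ≈ 7.500.

E[X] = 15/2 = 7.500.


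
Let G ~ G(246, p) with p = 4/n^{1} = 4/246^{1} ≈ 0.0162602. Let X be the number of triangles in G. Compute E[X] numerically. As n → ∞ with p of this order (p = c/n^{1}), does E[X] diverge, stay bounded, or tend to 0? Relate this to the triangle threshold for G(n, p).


Number of potential triangles: C(246, 3) = 2450980.
Each occurs with probability p³ ≈ (0.0162602)³ ≈ 4.29907135e-06.
By linearity: E[X] = C(246, 3)·p³ ≈ 2450980 · 4.29907135e-06 ≈ 10.536938.
Here α = 1, so p = 4/n is exactly at the triangle threshold p ~ 1/n. Asymptotically E[X] → c³/6 = 4³/6 = 32/3 ≈ 10.666667, a bounded constant. In this regime the triangle count is asymptotically Poisson(c³/6).

E[X] ≈ 10.536938; in regime p = Θ(1/n^{1}) E[X] stays bounded (at the triangle threshold p ~ 1/n).


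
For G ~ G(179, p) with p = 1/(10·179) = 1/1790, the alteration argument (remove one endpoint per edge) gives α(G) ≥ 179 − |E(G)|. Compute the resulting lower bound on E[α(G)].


E[|E(G)|] = C(179, 2)·p = 15931 · (1/1790) = 89/10.
E[α(G)] ≥ n − E[|E(G)|] = 179 − 89/10 = 1701/10.
Numerically: ≈ 170.100.
(This is only a lower bound; the true E[α(G)] may be larger.)

E[α(G)] ≥ 1701/10 ≈ 170.100.


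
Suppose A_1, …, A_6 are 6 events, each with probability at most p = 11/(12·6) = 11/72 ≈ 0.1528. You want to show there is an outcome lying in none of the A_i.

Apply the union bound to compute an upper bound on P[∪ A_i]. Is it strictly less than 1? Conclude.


Union bound: P[∪_{i=1}^{6} A_i] ≤ Σ_i P[A_i] ≤ 6·p = 6·(11/72) = 11/12.
Numerically: 11/12 ≈ 0.9167.
Is 11/12 < 1? YES.
Since P[∪ A_i] ≤ 11/12 < 1, the complement has P[∩ A_i^c] ≥ 1 − 11/12 = 1/12 > 0, so some outcome avoids every A_i.

6·p = 11/12 ≈ 0.9167; existence CERTIFIED by the union bound.


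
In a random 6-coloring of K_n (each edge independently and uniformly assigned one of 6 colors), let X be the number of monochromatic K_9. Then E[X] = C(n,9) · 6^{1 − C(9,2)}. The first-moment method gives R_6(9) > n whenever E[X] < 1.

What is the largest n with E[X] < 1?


We need C(n, 9) · 6^{1 − 36} < 1, i.e. C(n, 9) < 6^{36 − 1} = 1719070799748422591028658176.
Check values of n near the boundary:
  n = 4403: C(4403, 9) = 1699894433046281918452233150; 1699894433046281918452233150 < 1719070799748422591028658176? YES
  n = 4404: C(4404, 9) = 1703375445537161676647015880; 1703375445537161676647015880 < 1719070799748422591028658176? YES
  n = 4405: C(4405, 9) = 1706862792900636302463627150; 1706862792900636302463627150 < 1719070799748422591028658176? YES
  n = 4406: C(4406, 9) = 1710356485221788389505285700; 1710356485221788389505285700 < 1719070799748422591028658176? YES
  n = 4407: C(4407, 9) = 1713856532599459170657070050; 1713856532599459170657070050 < 1719070799748422591028658176? YES
  n = 4408: C(4408, 9) = 1717362945146264156457459600; 1717362945146264156457459600 < 1719070799748422591028658176? YES
  n = 4409: C(4409, 9) = 1720875732988608787686577131; 1720875732988608787686577131 < 1719070799748422591028658176? NO
The largest n with C(n, 9) < 1719070799748422591028658176 is n = 4408 (where E[X] = 35778394690547169926197075/35813974994758803979763712 ≈ 0.999). Hence R_6(9) > 4408, i.e. R_6(9) ≥ 4409.

Largest n = 4408; hence R_6(9) > 4408.


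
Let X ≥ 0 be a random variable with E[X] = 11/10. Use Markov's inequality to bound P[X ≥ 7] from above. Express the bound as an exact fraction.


μ = E[X] = 11/10, a = 7.
Markov: P[X ≥ 7] ≤ μ/a = (11/10)/7 = 11/70.
Numerically: ≈ 0.1571.
(Since a = 7 > μ = 1.1000, the bound 11/70 is < 1 and informative.)

P[X ≥ 7] ≤ 11/70 ≈ 0.1571.


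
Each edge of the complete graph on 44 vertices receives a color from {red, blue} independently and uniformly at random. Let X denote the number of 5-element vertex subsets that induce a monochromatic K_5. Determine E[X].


Let X = Σ_S X_S over the C(44, 5) = 1086008 subsets S of size 5, where X_S = 1 if the K_5 on S is monochromatic.
For a fixed S, the K_5 on S has C(5, 2) = 10 edges. P[all 10 edges red] = (1/2)^10, and likewise for blue, so P[monochromatic] = 2·(1/2)^10 = 2^{1 − 10} = 1/512.
By linearity of expectation: E[X] = C(44, 5) · 2^{1 − 10} = 1086008 · 1/512 = 135751/64.
Numerically: E[X] ≈ 2121.10938.

E[X] = C(44,5)·2^(1−C(5,2)) = 135751/64 ≈ 2121.10938.


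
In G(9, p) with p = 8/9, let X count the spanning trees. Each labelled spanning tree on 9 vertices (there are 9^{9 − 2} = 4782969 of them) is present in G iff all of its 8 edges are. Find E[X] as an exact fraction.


K_9 has 9^{9 − 2} = 4782969 labelled spanning trees.
For each such spanning tree H, let X_H = 1 if all 8 edges of H are present in G. Then P[X_H = 1] = p^{8} = (8/9)^{8} = 16777216/43046721.
Summing the indicators: E[X] = Σ_H E[X_H] = 4782969 · p^{8} = 4782969 · 16777216/43046721 = 16777216/9.
Numerically: E[X] ≈ 1.8641e+06.

E[X] = 4782969 · (8/9)^{8} = 16777216/9 ≈ 1.8641e+06.


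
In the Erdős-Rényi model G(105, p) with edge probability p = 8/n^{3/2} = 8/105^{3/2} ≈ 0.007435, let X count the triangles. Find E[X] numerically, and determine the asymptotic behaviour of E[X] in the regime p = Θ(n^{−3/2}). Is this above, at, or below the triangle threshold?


Number of potential triangles: C(105, 3) = 187460.
Each occurs with probability p³ ≈ (0.007435)³ ≈ 4.110722e-07.
By linearity: E[X] = C(105, 3)·p³ ≈ 187460 · 4.110722e-07 ≈ 0.0771.
Since α = 3/2 > 1, p = c/n^{3/2} = o(1/n) is below the triangle threshold p ~ 1/n. Asymptotically E[X] ~ (c³/6)·n^{3(1−α)} = (8³/6)·n^{-1.5} → 0, so by Markov's inequality G has no triangles w.h.p.

E[X] ≈ 0.0771; in regime p = Θ(1/n^{3/2}) E[X] tends to 0 (below the triangle threshold p ~ 1/n).


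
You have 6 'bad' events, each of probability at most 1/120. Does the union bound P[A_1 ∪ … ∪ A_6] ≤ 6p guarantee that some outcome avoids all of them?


Union bound: P[∪_{i=1}^{6} A_i] ≤ Σ_i P[A_i] ≤ 6·p = 6·(1/120) = 1/20.
Numerically: 1/20 ≈ 0.050000.
Is 1/20 < 1? YES.
Since P[∪ A_i] ≤ 1/20 < 1, the complement has P[∩ A_i^c] ≥ 1 − 1/20 = 19/20 > 0, so some outcome avoids every A_i.

6·p = 1/20 ≈ 0.050000; existence CERTIFIED by the union bound.


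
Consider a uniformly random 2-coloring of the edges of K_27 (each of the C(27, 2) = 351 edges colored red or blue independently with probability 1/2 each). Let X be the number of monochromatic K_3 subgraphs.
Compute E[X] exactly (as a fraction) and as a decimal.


Let X = Σ_S X_S over the C(27, 3) = 2925 subsets S of size 3, where X_S = 1 if the K_3 on S is monochromatic.
For a fixed S, the K_3 on S has C(3, 2) = 3 edges. P[all 3 edges red] = (1/2)^3, and likewise for blue, so P[monochromatic] = 2·(1/2)^3 = 2^{1 − 3} = 1/4.
By linearity: E[X] = C(27, 3) · 2^{1 − 3} = 2925 · 1/4 = 2925/4.
Numerically: E[X] ≈ 731.25000.

E[X] = C(27,3)·2^(1−C(3,2)) = 2925/4 ≈ 731.25000.


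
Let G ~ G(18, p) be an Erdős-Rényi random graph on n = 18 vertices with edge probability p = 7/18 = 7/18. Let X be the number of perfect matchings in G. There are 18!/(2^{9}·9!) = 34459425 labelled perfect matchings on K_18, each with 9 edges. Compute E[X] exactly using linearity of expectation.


K_18 has 18!/(2^{9}·9!) = 34459425 labelled perfect matchings.
For each such perfect matching H, let X_H = 1 if all 9 edges of H are present in G. Then P[X_H = 1] = p^{9} = (7/18)^{9} = 40353607/198359290368.
Summing the indicators: E[X] = Σ_H E[X_H] = 34459425 · p^{9} = 34459425 · 40353607/198359290368 = 17167433257975/2448880128.
Numerically: E[X] ≈ 7.01e+03.

E[X] = 34459425 · (7/18)^{9} = 17167433257975/2448880128 ≈ 7.01e+03.


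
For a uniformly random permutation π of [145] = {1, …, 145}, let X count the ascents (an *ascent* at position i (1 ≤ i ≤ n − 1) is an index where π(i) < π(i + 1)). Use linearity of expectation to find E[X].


Write X = Σ X_I over i = 1, …, 144, with X_I the indicator of one ascent.
There are 144 indicators.
For each fixed i, the pair (π(i), π(i+1)) is a uniformly random ordered pair of distinct values from {1, …, 145}; by symmetry P[π(i) < π(i+1)] = 1/2.
By linearity: E[X] = 144 · (1/2) = (145 − 1) · (1/2) = 72 ≈ 72.000.

E[X] = 72 = 72.000.


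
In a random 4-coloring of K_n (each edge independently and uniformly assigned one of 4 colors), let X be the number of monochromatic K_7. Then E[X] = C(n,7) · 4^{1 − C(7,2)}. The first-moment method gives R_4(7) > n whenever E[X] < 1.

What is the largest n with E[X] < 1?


We need C(n, 7) · 4^{1 − 21} < 1, i.e. C(n, 7) < 4^{21 − 1} = 1099511627776.
Check values of n near the boundary:
  n = 175: C(175, 7) = 883208107275; 883208107275 < 1099511627776? YES
  n = 176: C(176, 7) = 919790691600; 919790691600 < 1099511627776? YES
  n = 177: C(177, 7) = 957664425960; 957664425960 < 1099511627776? YES
  n = 178: C(178, 7) = 996867063280; 996867063280 < 1099511627776? YES
  n = 179: C(179, 7) = 1037437234460; 1037437234460 < 1099511627776? YES
  n = 180: C(180, 7) = 1079414463600; 1079414463600 < 1099511627776? YES
  n = 181: C(181, 7) = 1122839183400; 1122839183400 < 1099511627776? NO
  n = 182: C(182, 7) = 1167752750736; 1167752750736 < 1099511627776? NO
The largest n with C(n, 7) < 1099511627776 is n = 180 (where E[X] = 67463403975/68719476736 ≈ 0.9817217). Hence R_4(7) > 180, i.e. R_4(7) ≥ 181.

Largest n = 180; hence R_4(7) > 180.


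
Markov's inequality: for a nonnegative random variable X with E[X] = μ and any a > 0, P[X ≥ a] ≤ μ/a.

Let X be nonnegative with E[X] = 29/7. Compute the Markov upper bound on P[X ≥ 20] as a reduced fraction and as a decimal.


μ = E[X] = 29/7, a = 20.
Markov: P[X ≥ 20] ≤ μ/a = (29/7)/20 = 29/140.
Numerically: ≈ 0.207143.
(Since a = 20 > μ = 4.142857, the bound 29/140 is < 1 and informative.)

P[X ≥ 20] ≤ 29/140 ≈ 0.207143.


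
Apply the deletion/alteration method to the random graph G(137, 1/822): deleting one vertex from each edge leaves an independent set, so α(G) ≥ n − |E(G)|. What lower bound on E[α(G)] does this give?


E[|E(G)|] = C(137, 2)·p = 9316 · (1/822) = 34/3.
E[α(G)] ≥ n − E[|E(G)|] = 137 − 34/3 = 377/3.
Numerically: ≈ 125.66667.
(This is only a lower bound; the true E[α(G)] may be larger.)

E[α(G)] ≥ 377/3 ≈ 125.66667.


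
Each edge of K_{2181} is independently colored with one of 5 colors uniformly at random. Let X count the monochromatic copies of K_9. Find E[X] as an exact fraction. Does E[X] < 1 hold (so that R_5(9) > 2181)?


E[X] = C(2181, 9) · 5^{1 − 36} = 3026635205263909847920400 · 5^{−35} = 3026635205263909847920400/2910383045673370361328125.
As a reduced fraction: E[X] = 121065408210556393916816/116415321826934814453125 ≈ 1.039944.
Is E[X] < 1? NO.
Since E[X] ≥ 1, the first-moment bound is inconclusive at n = 2181; it does NOT by itself certify R_5(9) > 2181.

E[X] = 121065408210556393916816/116415321826934814453125 ≈ 1.039944; E[X] ≥ 1; first-moment method inconclusive here.
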